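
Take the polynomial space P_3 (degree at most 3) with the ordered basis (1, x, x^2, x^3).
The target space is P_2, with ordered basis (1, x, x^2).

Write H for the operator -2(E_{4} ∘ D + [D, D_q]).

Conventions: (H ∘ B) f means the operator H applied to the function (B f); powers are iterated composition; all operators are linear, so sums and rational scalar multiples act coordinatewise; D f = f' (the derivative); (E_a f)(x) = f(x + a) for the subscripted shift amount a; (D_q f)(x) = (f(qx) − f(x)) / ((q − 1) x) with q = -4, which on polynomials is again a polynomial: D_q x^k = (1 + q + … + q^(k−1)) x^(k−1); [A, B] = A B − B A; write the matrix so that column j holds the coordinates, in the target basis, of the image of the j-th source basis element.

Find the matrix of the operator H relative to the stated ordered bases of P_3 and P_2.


image of 1: 0
image of x: -2
image of x^2: -4x - 6
image of x^3: -6x^2 - 118x - 96
each image's coordinates form column j of the matrix

the matrix is [[0, -2, -6, -96]; [0, 0, -4, -118]; [0, 0, 0, -6]] (rows listed top to bottom)


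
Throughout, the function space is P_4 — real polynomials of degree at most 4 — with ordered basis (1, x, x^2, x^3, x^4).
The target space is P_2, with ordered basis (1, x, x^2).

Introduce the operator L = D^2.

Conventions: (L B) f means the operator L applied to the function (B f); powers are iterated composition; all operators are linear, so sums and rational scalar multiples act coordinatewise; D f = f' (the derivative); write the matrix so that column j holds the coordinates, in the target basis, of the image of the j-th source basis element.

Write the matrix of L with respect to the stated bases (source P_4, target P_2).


image of 1: 0
image of x: 0
image of x^2: 2
image of x^3: 6x
image of x^4: 12x^2
each image's coordinates form column j of the matrix

the matrix is [[0, 0, 2, 0, 0]; [0, 0, 0, 6, 0]; [0, 0, 0, 0, 12]] (rows listed top to bottom)


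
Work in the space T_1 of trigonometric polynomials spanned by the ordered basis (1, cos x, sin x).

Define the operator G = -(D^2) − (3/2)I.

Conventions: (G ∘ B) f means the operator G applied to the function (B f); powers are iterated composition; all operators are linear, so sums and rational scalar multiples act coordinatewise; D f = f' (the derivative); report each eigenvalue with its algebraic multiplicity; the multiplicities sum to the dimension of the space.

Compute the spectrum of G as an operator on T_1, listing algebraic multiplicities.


λ = -3/2 (multiplicity 1), λ = -1/2 (multiplicity 2)

image of 1: -3/2
image of cos x: -(1/2)cos x
image of sin x: -(1/2)sin x
the matrix is diagonal; its diagonal is (-3/2, -1/2, -1/2)
for a triangular matrix the eigenvalues are the diagonal entries, with algebraic multiplicity their repetition count


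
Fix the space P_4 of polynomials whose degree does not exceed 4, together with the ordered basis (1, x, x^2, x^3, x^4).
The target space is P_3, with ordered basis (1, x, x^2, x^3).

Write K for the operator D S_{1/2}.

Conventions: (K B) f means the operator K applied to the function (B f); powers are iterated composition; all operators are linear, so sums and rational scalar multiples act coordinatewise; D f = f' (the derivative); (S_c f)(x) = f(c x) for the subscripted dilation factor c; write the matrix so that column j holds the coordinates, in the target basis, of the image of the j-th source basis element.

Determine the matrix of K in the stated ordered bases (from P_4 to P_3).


image of 1: 0
image of x: 1/2
image of x^2: (1/2)x
image of x^3: (3/8)x^2
image of x^4: (1/4)x^3
each image's coordinates form column j of the matrix

the matrix is [[0, 1/2, 0, 0, 0]; [0, 0, 1/2, 0, 0]; [0, 0, 0, 3/8, 0]; [0, 0, 0, 0, 1/4]] (rows listed top to bottom)


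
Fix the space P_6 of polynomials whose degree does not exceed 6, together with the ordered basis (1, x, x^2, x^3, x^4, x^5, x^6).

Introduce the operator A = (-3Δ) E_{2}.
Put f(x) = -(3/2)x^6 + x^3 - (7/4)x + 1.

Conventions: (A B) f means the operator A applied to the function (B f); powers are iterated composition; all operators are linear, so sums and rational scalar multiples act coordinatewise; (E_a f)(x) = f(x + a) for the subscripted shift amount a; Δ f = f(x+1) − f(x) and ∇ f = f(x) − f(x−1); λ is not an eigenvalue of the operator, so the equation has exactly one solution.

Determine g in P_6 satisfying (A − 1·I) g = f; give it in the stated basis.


the image equals g(x) = (3/2)x^6 - 27x^5 + (135/2)x^4 + 1529x^3 - (17667/2)x^2 - (42257/4)x + 311909/4

write g with unknown coordinates in the stated basis and equate coefficients in (A − 1·I) g = f
solving from the highest basis element down gives g = (3/2)x^6 - 27x^5 + (135/2)x^4 + 1529x^3 - (17667/2)x^2 - (42257/4)x + 311909/4
check: A g = -27x^5 + (135/2)x^4 + 1530x^3 - (17667/2)x^2 - 10566x + 311913/4
so A g − 1·g = -(3/2)x^6 + x^3 - (7/4)x + 1 = f ✓


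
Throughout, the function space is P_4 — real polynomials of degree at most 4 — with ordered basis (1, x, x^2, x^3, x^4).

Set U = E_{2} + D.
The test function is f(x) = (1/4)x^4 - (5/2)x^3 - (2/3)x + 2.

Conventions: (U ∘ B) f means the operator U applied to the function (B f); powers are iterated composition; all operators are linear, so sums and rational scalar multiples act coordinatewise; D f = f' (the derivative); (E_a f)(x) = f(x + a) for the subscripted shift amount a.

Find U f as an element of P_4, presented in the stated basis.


the result is g(x) = (1/4)x^4 + (1/2)x^3 - (33/2)x^2 - (68/3)x - 16

E_{2} f = (1/4)x^4 - (1/2)x^3 - 9x^2 - (68/3)x - 46/3
D f = x^3 - (15/2)x^2 - 2/3
(E_{2} + D) f = (1/4)x^4 + (1/2)x^3 - (33/2)x^2 - (68/3)x - 16


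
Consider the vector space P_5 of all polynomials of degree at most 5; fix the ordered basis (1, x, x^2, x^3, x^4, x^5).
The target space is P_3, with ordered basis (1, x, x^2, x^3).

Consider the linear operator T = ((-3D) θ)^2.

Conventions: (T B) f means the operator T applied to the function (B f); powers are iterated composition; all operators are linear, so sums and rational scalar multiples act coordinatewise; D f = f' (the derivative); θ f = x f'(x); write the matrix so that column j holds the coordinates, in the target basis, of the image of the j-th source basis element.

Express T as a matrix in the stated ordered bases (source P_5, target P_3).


the matrix is [[0, 0, 36, 0, 0, 0]; [0, 0, 0, 324, 0, 0]; [0, 0, 0, 0, 1296, 0]; [0, 0, 0, 0, 0, 3600]] (rows listed top to bottom)

image of 1: 0
image of x: 0
image of x^2: 36
image of x^3: 324x
image of x^4: 1296x^2
image of x^5: 3600x^3
each image's coordinates form column j of the matrix


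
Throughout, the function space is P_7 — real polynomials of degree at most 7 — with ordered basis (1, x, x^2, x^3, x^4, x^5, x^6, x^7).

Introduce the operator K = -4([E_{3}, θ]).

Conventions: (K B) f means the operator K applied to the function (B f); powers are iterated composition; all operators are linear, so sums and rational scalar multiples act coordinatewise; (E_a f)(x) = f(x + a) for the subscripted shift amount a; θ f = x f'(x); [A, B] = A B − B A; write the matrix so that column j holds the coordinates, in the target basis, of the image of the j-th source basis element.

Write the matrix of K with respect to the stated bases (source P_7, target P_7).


image of 1: 0
image of x: -12
image of x^2: -24x - 72
image of x^3: -36x^2 - 216x - 324
image of x^4: -48x^3 - 432x^2 - 1296x - 1296
image of x^5: -60x^4 - 720x^3 - 3240x^2 - 6480x - 4860
image of x^6: -72x^5 - 1080x^4 - 6480x^3 - 19440x^2 - 29160x - 17496
image of x^7: -84x^6 - 1512x^5 - 11340x^4 - 45360x^3 - 102060x^2 - 122472x - 61236
each image's coordinates form column j of the matrix

the matrix is [[0, -12, -72, -324, -1296, -4860, -17496, -61236]; [0, 0, -24, -216, -1296, -6480, -29160, -122472]; [0, 0, 0, -36, -432, -3240, -19440, -102060]; [0, 0, 0, 0, -48, -720, -6480, -45360]; [0, 0, 0, 0, 0, -60, -1080, -11340]; [0, 0, 0, 0, 0, 0, -72, -1512]; [0, 0, 0, 0, 0, 0, 0, -84]; [0, 0, 0, 0, 0, 0, 0, 0]] (rows listed top to bottom)


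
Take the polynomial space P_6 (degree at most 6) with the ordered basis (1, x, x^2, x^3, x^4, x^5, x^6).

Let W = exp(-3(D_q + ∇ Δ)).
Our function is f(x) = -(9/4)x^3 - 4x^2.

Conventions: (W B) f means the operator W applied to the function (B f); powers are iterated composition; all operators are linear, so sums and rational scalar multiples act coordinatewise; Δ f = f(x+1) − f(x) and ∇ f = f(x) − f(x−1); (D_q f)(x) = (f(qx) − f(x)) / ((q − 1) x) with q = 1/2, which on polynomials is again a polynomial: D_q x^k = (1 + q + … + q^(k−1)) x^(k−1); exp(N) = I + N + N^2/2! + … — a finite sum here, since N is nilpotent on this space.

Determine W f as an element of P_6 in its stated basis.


order-1 term: (189/16)x^2 + (117/2)x + 24
order-2 term: -(1701/64)x - 1971/16
order-3 term: 1701/64
the series for exp(-3(D_q + ∇ Δ)) f terminates at order 3
exp(-3(D_q + ∇ Δ)) f = -(9/4)x^3 + (125/16)x^2 + (2043/64)x - 4647/64

the image equals g(x) = -(9/4)x^3 + (125/16)x^2 + (2043/64)x - 4647/64


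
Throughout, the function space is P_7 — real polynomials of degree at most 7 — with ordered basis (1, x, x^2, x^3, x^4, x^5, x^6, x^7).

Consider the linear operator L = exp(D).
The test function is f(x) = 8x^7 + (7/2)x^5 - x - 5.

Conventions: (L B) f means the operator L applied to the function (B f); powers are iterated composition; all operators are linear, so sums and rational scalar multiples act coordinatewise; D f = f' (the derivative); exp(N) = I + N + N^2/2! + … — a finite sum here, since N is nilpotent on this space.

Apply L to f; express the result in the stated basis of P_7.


order-1 term: 56x^6 + (35/2)x^4 - 1
order-2 term: 168x^5 + 35x^3
order-3 term: 280x^4 + 35x^2
order-4 term: 280x^3 + (35/2)x
order-5 term: 168x^2 + 7/2
order-6 term: 56x
order-7 term: 8
the series for exp(D) f terminates at order 7
exp(D) f = 8x^7 + 56x^6 + (343/2)x^5 + (595/2)x^4 + 315x^3 + 203x^2 + (145/2)x + 11/2

g(x) = 8x^7 + 56x^6 + (343/2)x^5 + (595/2)x^4 + 315x^3 + 203x^2 + (145/2)x + 11/2


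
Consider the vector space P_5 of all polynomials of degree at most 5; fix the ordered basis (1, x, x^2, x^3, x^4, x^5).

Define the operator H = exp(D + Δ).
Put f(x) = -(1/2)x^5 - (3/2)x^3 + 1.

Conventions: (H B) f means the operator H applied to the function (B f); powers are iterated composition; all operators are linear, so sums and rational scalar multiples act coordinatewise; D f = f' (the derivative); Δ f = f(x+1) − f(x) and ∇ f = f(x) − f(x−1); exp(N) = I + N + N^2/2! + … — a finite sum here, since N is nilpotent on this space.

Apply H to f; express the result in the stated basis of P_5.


order-1 term: -5x^4 - 5x^3 - 14x^2 - 7x - 2
order-2 term: -20x^3 - 30x^2 - (91/2)x - 19
order-3 term: -40x^2 - 60x - 47
order-4 term: -40x - 40
order-5 term: -16
the series for exp(D + Δ) f terminates at order 5
exp(D + Δ) f = -(1/2)x^5 - 5x^4 - (53/2)x^3 - 84x^2 - (305/2)x - 123

the result is g(x) = -(1/2)x^5 - 5x^4 - (53/2)x^3 - 84x^2 - (305/2)x - 123


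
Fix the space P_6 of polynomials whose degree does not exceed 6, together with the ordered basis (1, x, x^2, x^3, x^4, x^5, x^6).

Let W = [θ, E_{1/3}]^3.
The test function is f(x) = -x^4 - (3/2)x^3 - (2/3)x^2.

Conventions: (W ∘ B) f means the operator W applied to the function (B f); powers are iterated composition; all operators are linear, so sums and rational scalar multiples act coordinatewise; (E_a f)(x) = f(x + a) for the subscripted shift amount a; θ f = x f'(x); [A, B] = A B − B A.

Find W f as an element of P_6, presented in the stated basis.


E_{1/3} f = -x^4 - (17/6)x^3 - (17/6)x^2 - (59/54)x - 23/162
θ E_{1/3} f = -4x^4 - (17/2)x^3 - (17/3)x^2 - (59/54)x
θ f = -4x^4 - (9/2)x^3 - (4/3)x^2
E_{1/3} θ f = -4x^4 - (59/6)x^3 - (17/2)x^2 - (161/54)x - 59/162
[θ, E_{1/3}] f = (4/3)x^3 + (17/6)x^2 + (17/9)x + 59/162
E_{1/3} [θ, E_{1/3}] f = (4/3)x^3 + (25/6)x^2 + (38/9)x + 110/81
θ E_{1/3} [θ, E_{1/3}] f = 4x^3 + (25/3)x^2 + (38/9)x
θ [θ, E_{1/3}] f = 4x^3 + (17/3)x^2 + (17/9)x
E_{1/3} θ [θ, E_{1/3}] f = 4x^3 + (29/3)x^2 + 7x + 38/27
[θ, E_{1/3}] [θ, E_{1/3}] f = -(4/3)x^2 - (25/9)x - 38/27
E_{1/3} [θ, E_{1/3}] [θ, E_{1/3}] f = -(4/3)x^2 - (11/3)x - 67/27
θ E_{1/3} [θ, E_{1/3}] [θ, E_{1/3}] f = -(8/3)x^2 - (11/3)x
θ [θ, E_{1/3}] [θ, E_{1/3}] f = -(8/3)x^2 - (25/9)x
E_{1/3} θ [θ, E_{1/3}] [θ, E_{1/3}] f = -(8/3)x^2 - (41/9)x - 11/9
[θ, E_{1/3}] [θ, E_{1/3}] [θ, E_{1/3}] f = (8/9)x + 11/9

the image equals g(x) = (8/9)x + 11/9


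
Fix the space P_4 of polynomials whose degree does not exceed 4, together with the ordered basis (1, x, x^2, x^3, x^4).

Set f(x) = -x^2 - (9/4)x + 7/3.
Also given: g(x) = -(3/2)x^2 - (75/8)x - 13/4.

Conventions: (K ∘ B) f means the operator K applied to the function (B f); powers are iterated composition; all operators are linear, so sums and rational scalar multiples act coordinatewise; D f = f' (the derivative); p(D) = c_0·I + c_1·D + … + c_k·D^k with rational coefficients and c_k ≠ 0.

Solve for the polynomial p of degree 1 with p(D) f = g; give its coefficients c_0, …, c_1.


D^0 f = -x^2 - (9/4)x + 7/3
D^1 f = -2x - 9/4
matching coefficients of g against c_0 f + c_1 Df + … from the top degree down determines the c_i
solution: c_0 = 3/2, c_1 = 3

c_0 = 3/2, c_1 = 3


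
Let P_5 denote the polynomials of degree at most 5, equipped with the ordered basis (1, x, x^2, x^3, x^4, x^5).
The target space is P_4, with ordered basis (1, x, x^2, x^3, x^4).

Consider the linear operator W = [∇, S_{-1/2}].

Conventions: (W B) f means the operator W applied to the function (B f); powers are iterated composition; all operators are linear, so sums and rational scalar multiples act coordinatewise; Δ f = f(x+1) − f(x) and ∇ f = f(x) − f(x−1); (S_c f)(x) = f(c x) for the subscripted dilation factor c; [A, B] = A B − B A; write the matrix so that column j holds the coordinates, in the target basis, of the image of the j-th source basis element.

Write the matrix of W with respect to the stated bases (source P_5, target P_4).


the matrix is [[0, -3/2, 3/4, -9/8, 15/16, -33/32]; [0, 0, 3/2, -9/8, 9/4, -75/32]; [0, 0, 0, -9/8, 9/8, -45/16]; [0, 0, 0, 0, 3/4, -15/16]; [0, 0, 0, 0, 0, -15/32]] (rows listed top to bottom)

image of 1: 0
image of x: -3/2
image of x^2: (3/2)x + 3/4
image of x^3: -(9/8)x^2 - (9/8)x - 9/8
image of x^4: (3/4)x^3 + (9/8)x^2 + (9/4)x + 15/16
image of x^5: -(15/32)x^4 - (15/16)x^3 - (45/16)x^2 - (75/32)x - 33/32
each image's coordinates form column j of the matrix


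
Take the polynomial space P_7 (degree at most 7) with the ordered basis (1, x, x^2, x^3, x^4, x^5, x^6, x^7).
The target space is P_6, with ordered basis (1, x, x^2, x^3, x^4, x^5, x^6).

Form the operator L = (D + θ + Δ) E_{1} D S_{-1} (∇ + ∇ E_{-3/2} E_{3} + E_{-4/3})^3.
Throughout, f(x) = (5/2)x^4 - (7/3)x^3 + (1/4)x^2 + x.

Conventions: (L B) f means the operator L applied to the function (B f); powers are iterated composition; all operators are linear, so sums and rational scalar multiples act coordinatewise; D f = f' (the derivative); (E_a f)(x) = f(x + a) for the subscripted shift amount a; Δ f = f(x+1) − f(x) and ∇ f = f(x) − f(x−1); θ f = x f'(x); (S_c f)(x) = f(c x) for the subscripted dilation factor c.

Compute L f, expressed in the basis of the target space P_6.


∇ f = 10x^3 - 22x^2 + (35/2)x - 49/12
E_{3} f = (5/2)x^4 + (83/3)x^3 + (457/4)x^2 + (419/2)x + 579/4
E_{-3/2} E_{3} f = (5/2)x^4 + (38/3)x^3 + (47/2)x^2 + (79/4)x + 219/32
∇ E_{-3/2} E_{3} f = 10x^3 + 23x^2 + 19x + 77/12
E_{-4/3} f = (5/2)x^4 - (47/3)x^3 + (145/4)x^2 - (967/27)x + 1016/81
(∇ + ∇ E_{-3/2} E_{3} + E_{-4/3}) f = (5/2)x^4 + (13/3)x^3 + (149/4)x^2 + (37/54)x + 1205/81
∇ (∇ + ∇ E_{-3/2} E_{3} + E_{-4/3}) f = 10x^3 - 2x^2 + (143/2)x - 3751/108
E_{3} (∇ + ∇ E_{-3/2} E_{3} + E_{-4/3}) f = (5/2)x^4 + (103/3)x^3 + (845/4)x^2 + (16502/27)x + 217625/324
E_{-3/2} E_{3} (∇ + ∇ E_{-3/2} E_{3} + E_{-4/3}) f = (5/2)x^4 + (58/3)x^3 + (181/2)x^2 + (18947/108)x + 329179/2592
∇ E_{-3/2} E_{3} (∇ + ∇ E_{-3/2} E_{3} + E_{-4/3}) f = 10x^3 + 43x^2 + 133x + 10991/108
E_{-4/3} (∇ + ∇ E_{-3/2} E_{3} + E_{-4/3}) f = (5/2)x^4 - 9x^3 + (559/12)x^2 - (5359/54)x + 2101/27
(∇ + ∇ E_{-3/2} E_{3} + E_{-4/3}) (∇ + ∇ E_{-3/2} E_{3} + E_{-4/3}) f = (5/2)x^4 + 11x^3 + (1051/12)x^2 + (2842/27)x + 3911/27
∇ (∇ + ∇ E_{-3/2} E_{3} + E_{-4/3}) (∇ + ∇ E_{-3/2} E_{3} + E_{-4/3}) f = 10x^3 + 18x^2 + (913/6)x + 2827/108
E_{3} (∇ + ∇ E_{-3/2} E_{3} + E_{-4/3}) (∇ + ∇ E_{-3/2} E_{3} + E_{-4/3}) f = (5/2)x^4 + 41x^3 + (3859/12)x^2 + (64679/54)x + 188825/108
E_{-3/2} E_{3} (∇ + ∇ E_{-3/2} E_{3} + E_{-4/3}) (∇ + ∇ E_{-3/2} E_{3} + E_{-4/3}) f = (5/2)x^4 + 26x^3 + (1025/6)x^2 + (51409/108)x + 474841/864
∇ E_{-3/2} E_{3} (∇ + ∇ E_{-3/2} E_{3} + E_{-4/3}) (∇ + ∇ E_{-3/2} E_{3} + E_{-4/3}) f = 10x^3 + 63x^2 + (821/3)x + 35497/108
E_{-4/3} (∇ + ∇ E_{-3/2} E_{3} + E_{-4/3}) (∇ + ∇ E_{-3/2} E_{3} + E_{-4/3}) f = (5/2)x^4 - (7/3)x^3 + (281/4)x^2 - (280/3)x + 3835/27
(∇ + ∇ E_{-3/2} E_{3} + E_{-4/3}) (∇ + ∇ E_{-3/2} E_{3} + E_{-4/3}) (∇ + ∇ E_{-3/2} E_{3} + E_{-4/3}) f = (5/2)x^4 + (53/3)x^3 + (605/4)x^2 + (665/2)x + 4472/9
S_{-1} (∇ + ∇ E_{-3/2} E_{3} + E_{-4/3})^3 f = (5/2)x^4 - (53/3)x^3 + (605/4)x^2 - (665/2)x + 4472/9
D S_{-1} (∇ + ∇ E_{-3/2} E_{3} + E_{-4/3})^3 f = 10x^3 - 53x^2 + (605/2)x - 665/2
E_{1} D S_{-1} (∇ + ∇ E_{-3/2} E_{3} + E_{-4/3})^3 f = 10x^3 - 23x^2 + (453/2)x - 73
D E_{1} D S_{-1} (∇ + ∇ E_{-3/2} E_{3} + E_{-4/3})^3 f = 30x^2 - 46x + 453/2
θ E_{1} D S_{-1} (∇ + ∇ E_{-3/2} E_{3} + E_{-4/3})^3 f = 30x^3 - 46x^2 + (453/2)x
Δ E_{1} D S_{-1} (∇ + ∇ E_{-3/2} E_{3} + E_{-4/3})^3 f = 30x^2 - 16x + 427/2
(D + θ + Δ) E_{1} D S_{-1} (∇ + ∇ E_{-3/2} E_{3} + E_{-4/3})^3 f = 30x^3 + 14x^2 + (329/2)x + 440

g(x) = 30x^3 + 14x^2 + (329/2)x + 440


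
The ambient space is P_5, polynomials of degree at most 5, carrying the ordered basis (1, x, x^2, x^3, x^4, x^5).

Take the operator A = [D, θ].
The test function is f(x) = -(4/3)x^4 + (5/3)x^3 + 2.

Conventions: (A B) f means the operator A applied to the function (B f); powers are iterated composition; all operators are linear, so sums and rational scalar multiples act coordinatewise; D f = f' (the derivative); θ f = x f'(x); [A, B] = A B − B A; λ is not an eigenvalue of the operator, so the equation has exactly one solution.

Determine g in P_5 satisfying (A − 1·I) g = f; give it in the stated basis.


write g with unknown coordinates in the stated basis and equate coefficients in (A − 1·I) g = f
solving from the highest basis element down gives g = (4/3)x^4 + (11/3)x^3 + 11x^2 + 22x + 20
check: A g = (16/3)x^3 + 11x^2 + 22x + 22
so A g − 1·g = -(4/3)x^4 + (5/3)x^3 + 2 = f ✓

the result is g(x) = (4/3)x^4 + (11/3)x^3 + 11x^2 + 22x + 20


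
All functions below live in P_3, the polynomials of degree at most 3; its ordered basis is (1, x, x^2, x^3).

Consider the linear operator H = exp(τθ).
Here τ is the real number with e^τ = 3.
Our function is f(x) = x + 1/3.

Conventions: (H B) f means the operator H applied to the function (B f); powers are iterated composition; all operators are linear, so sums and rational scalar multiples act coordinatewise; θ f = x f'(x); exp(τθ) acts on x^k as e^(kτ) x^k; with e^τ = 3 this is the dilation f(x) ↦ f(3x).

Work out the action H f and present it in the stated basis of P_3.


exp(τθ) x^k = e^(kτ) x^k; with e^τ = 3 this sends x^k to 3^k x^k
x ↦ 3 x
applying this coordinatewise to f: exp(τθ) f = 3x + 1/3

the result is g(x) = 3x + 1/3


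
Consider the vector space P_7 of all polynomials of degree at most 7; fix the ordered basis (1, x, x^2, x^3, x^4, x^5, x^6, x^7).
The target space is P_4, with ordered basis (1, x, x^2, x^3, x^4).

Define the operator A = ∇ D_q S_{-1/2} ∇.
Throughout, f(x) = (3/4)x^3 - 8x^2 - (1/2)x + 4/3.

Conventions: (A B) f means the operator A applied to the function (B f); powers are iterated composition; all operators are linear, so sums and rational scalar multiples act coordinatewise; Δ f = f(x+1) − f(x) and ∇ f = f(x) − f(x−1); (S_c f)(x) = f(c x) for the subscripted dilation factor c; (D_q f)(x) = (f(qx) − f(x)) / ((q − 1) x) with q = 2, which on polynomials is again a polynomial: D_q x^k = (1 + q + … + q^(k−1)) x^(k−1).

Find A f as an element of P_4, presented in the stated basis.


∇ f = (9/4)x^2 - (73/4)x + 33/4
S_{-1/2} ∇ f = (9/16)x^2 + (73/8)x + 33/4
D_q (S_{-1/2} ∇) f = (27/16)x + 73/8
∇ D_q (S_{-1/2} ∇) f = 27/16

g(x) = 27/16


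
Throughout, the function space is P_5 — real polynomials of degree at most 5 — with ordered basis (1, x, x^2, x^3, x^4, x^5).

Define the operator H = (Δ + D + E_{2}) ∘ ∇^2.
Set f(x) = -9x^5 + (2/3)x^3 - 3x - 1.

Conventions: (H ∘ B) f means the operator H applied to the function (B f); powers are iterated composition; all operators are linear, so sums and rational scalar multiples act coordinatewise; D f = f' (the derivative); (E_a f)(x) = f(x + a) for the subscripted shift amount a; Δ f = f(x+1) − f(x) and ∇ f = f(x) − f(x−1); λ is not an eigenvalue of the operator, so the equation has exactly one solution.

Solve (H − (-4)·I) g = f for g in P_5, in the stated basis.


write g with unknown coordinates in the stated basis and equate coefficients in (H − (-4)·I) g = f
solving from the highest basis element down gives g = -(9/4)x^5 + (137/12)x^3 + (405/4)x^2 - (319/4)x - 233/8
check: H g = -45x^3 - 405x^2 + 316x + 231/2
so H g − (-4)·g = -9x^5 + (2/3)x^3 - 3x - 1 = f ✓

the image equals g(x) = -(9/4)x^5 + (137/12)x^3 + (405/4)x^2 - (319/4)x - 233/8


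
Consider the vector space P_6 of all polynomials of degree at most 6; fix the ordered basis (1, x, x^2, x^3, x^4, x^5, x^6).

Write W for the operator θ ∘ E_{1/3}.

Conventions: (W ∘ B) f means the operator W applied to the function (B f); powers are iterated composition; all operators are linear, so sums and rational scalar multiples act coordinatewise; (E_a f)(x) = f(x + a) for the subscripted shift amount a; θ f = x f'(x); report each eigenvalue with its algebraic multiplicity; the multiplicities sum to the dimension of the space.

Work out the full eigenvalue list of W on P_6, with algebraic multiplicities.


λ = 0 (multiplicity 1), λ = 1 (multiplicity 1), λ = 2 (multiplicity 1), λ = 3 (multiplicity 1), λ = 4 (multiplicity 1), λ = 5 (multiplicity 1), λ = 6 (multiplicity 1)

image of 1: 0
image of x: x
image of x^2: 2x^2 + (2/3)x
image of x^3: 3x^3 + 2x^2 + (1/3)x
image of x^4: 4x^4 + 4x^3 + (4/3)x^2 + (4/27)x
image of x^5: 5x^5 + (20/3)x^4 + (10/3)x^3 + (20/27)x^2 + (5/81)x
image of x^6: 6x^6 + 10x^5 + (20/3)x^4 + (20/9)x^3 + (10/27)x^2 + (2/81)x
the matrix is upper triangular; its diagonal is (0, 1, 2, 3, 4, 5, 6)
for a triangular matrix the eigenvalues are the diagonal entries, with algebraic multiplicity their repetition count


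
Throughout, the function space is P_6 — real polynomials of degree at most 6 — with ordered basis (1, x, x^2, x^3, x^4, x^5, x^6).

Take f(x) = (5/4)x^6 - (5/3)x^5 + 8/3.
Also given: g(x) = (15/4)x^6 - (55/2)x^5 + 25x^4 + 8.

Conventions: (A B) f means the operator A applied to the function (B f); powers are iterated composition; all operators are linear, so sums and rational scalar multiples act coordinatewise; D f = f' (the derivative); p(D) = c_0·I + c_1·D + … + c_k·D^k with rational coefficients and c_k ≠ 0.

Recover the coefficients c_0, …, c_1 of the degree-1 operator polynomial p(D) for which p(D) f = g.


p(D) = 3·I − 3·D, i.e. c_0 = 3, c_1 = -3

D^0 f = (5/4)x^6 - (5/3)x^5 + 8/3
D^1 f = (15/2)x^5 - (25/3)x^4
matching coefficients of g against c_0 f + c_1 Df + … from the top degree down determines the c_i
solution: c_0 = 3, c_1 = -3


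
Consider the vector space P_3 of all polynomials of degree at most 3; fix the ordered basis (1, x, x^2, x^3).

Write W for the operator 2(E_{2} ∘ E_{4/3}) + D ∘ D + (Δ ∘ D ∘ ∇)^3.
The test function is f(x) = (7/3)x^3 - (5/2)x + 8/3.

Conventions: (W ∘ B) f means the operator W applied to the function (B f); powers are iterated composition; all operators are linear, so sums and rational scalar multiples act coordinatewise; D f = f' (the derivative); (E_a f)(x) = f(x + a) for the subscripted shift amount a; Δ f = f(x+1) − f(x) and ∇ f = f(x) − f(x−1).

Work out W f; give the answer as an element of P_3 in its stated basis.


E_{4/3} f = (7/3)x^3 + (28/3)x^2 + (179/18)x + 394/81
E_{2} E_{4/3} f = (7/3)x^3 + (70/3)x^2 + (1355/18)x + 6541/81
(2(E_{2} ∘ E_{4/3})) f = (14/3)x^3 + (140/3)x^2 + (1355/9)x + 13082/81
D f = 7x^2 - 5/2
D D f = 14x
∇ f = 7x^2 - 7x - 1/6
D ∇ f = 14x - 7
Δ D ∇ f = 14
∇ (Δ ∘ D ∘ ∇) f = 0
D ∇ (Δ ∘ D ∘ ∇) f = 0
Δ D ∇ (Δ ∘ D ∘ ∇) f = 0
∇ (Δ ∘ D ∘ ∇) (Δ ∘ D ∘ ∇) f = 0
D ∇ (Δ ∘ D ∘ ∇) (Δ ∘ D ∘ ∇) f = 0
Δ D ∇ (Δ ∘ D ∘ ∇) (Δ ∘ D ∘ ∇) f = 0
(2(E_{2} ∘ E_{4/3}) + D ∘ D + (Δ ∘ D ∘ ∇)^3) f = (14/3)x^3 + (140/3)x^2 + (1481/9)x + 13082/81

the image equals g(x) = (14/3)x^3 + (140/3)x^2 + (1481/9)x + 13082/81


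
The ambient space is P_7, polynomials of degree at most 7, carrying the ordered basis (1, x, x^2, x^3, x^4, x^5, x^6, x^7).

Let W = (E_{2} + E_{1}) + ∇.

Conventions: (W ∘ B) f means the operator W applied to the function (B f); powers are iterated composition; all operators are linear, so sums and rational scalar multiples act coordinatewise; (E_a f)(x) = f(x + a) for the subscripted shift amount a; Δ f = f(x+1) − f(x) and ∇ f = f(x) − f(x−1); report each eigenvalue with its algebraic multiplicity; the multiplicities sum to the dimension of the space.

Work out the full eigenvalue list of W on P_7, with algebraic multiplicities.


λ = 2 (multiplicity 8)

image of 1: 2
image of x: 2x + 4
image of x^2: 2x^2 + 8x + 4
image of x^3: 2x^3 + 12x^2 + 12x + 10
image of x^4: 2x^4 + 16x^3 + 24x^2 + 40x + 16
image of x^5: 2x^5 + 20x^4 + 40x^3 + 100x^2 + 80x + 34
image of x^6: 2x^6 + 24x^5 + 60x^4 + 200x^3 + 240x^2 + 204x + 64
image of x^7: 2x^7 + 28x^6 + 84x^5 + 350x^4 + 560x^3 + 714x^2 + 448x + 130
the matrix is upper triangular; its diagonal is (2, 2, 2, 2, 2, 2, 2, 2)
for a triangular matrix the eigenvalues are the diagonal entries, with algebraic multiplicity their repetition count


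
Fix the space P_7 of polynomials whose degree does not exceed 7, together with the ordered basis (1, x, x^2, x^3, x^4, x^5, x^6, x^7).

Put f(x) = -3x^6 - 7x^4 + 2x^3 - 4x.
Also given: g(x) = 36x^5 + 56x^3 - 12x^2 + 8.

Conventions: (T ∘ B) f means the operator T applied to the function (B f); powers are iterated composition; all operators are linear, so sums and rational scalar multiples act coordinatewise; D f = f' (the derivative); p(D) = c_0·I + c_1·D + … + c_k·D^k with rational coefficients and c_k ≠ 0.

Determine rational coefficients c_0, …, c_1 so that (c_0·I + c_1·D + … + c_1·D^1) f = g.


c_0 = 0, c_1 = -2

D^0 f = -3x^6 - 7x^4 + 2x^3 - 4x
D^1 f = -18x^5 - 28x^3 + 6x^2 - 4
matching coefficients of g against c_0 f + c_1 Df + … from the top degree down determines the c_i
solution: c_0 = 0, c_1 = -2


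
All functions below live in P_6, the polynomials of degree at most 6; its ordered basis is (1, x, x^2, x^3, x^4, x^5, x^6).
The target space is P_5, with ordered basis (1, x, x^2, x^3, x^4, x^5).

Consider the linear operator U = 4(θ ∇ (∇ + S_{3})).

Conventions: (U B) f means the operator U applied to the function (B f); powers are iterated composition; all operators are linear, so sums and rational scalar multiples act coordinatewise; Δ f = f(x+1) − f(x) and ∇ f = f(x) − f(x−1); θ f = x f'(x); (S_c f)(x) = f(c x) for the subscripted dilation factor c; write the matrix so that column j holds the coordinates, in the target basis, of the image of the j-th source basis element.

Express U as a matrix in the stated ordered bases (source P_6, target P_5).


the matrix is [[0, 0, 0, 0, 0, 0, 0]; [0, 0, 72, -300, 1200, -4580, 16776]; [0, 0, 0, 648, -3792, 18960, -85800]; [0, 0, 0, 0, 3888, -28920, 173520]; [0, 0, 0, 0, 0, 19440, -174480]; [0, 0, 0, 0, 0, 0, 87480]] (rows listed top to bottom)

image of 1: 0
image of x: 0
image of x^2: 72x
image of x^3: 648x^2 - 300x
image of x^4: 3888x^3 - 3792x^2 + 1200x
image of x^5: 19440x^4 - 28920x^3 + 18960x^2 - 4580x
image of x^6: 87480x^5 - 174480x^4 + 173520x^3 - 85800x^2 + 16776x
each image's coordinates form column j of the matrix


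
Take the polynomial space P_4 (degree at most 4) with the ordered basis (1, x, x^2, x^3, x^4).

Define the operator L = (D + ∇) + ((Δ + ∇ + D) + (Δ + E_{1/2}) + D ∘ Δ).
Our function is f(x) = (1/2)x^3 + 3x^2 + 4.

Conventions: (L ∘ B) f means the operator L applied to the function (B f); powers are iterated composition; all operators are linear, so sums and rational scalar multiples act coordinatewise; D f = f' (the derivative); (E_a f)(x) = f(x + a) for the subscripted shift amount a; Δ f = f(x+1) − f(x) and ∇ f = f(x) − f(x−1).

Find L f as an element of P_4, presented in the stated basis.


the result is g(x) = (1/2)x^3 + (51/4)x^2 + (339/8)x + 229/16

D f = (3/2)x^2 + 6x
∇ f = (3/2)x^2 + (9/2)x - 5/2
(D + ∇) f = 3x^2 + (21/2)x - 5/2
Δ f = (3/2)x^2 + (15/2)x + 7/2
∇ f = (3/2)x^2 + (9/2)x - 5/2
D f = (3/2)x^2 + 6x
(Δ + ∇ + D) f = (9/2)x^2 + 18x + 1
Δ f = (3/2)x^2 + (15/2)x + 7/2
E_{1/2} f = (1/2)x^3 + (15/4)x^2 + (27/8)x + 77/16
(Δ + E_{1/2}) f = (1/2)x^3 + (21/4)x^2 + (87/8)x + 133/16
Δ f = (3/2)x^2 + (15/2)x + 7/2
D Δ f = 3x + 15/2
((Δ + ∇ + D) + (Δ + E_{1/2}) + D ∘ Δ) f = (1/2)x^3 + (39/4)x^2 + (255/8)x + 269/16
((D + ∇) + ((Δ + ∇ + D) + (Δ + E_{1/2}) + D ∘ Δ)) f = (1/2)x^3 + (51/4)x^2 + (339/8)x + 229/16


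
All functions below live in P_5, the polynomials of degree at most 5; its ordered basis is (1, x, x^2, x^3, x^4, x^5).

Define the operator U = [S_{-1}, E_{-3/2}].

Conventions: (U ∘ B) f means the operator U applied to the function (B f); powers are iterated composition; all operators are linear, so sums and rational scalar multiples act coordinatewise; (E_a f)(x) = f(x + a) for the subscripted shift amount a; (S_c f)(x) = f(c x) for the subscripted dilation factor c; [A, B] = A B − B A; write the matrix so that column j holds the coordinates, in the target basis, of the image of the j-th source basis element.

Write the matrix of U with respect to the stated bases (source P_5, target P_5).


image of 1: 0
image of x: -3
image of x^2: 6x
image of x^3: -9x^2 - 27/4
image of x^4: 12x^3 + 27x
image of x^5: -15x^4 - (135/2)x^2 - 243/16
each image's coordinates form column j of the matrix

the matrix is [[0, -3, 0, -27/4, 0, -243/16]; [0, 0, 6, 0, 27, 0]; [0, 0, 0, -9, 0, -135/2]; [0, 0, 0, 0, 12, 0]; [0, 0, 0, 0, 0, -15]; [0, 0, 0, 0, 0, 0]] (rows listed top to bottom)


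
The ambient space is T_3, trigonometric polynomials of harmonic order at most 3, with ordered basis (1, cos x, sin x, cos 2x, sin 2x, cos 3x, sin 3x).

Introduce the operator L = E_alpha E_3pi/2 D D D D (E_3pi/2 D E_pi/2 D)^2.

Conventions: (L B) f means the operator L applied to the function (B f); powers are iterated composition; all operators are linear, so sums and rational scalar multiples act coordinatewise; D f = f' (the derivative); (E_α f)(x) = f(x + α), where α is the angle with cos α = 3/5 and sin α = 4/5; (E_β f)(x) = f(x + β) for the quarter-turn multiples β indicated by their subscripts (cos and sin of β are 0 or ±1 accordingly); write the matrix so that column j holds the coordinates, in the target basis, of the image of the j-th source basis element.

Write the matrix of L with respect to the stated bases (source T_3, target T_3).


the matrix is [[0, 0, 0, 0, 0, 0, 0]; [0, 4/5, -3/5, 0, 0, 0, 0]; [0, 3/5, 4/5, 0, 0, 0, 0]; [0, 0, 0, 1792/25, -6144/25, 0, 0]; [0, 0, 0, 6144/25, 1792/25, 0, 0]; [0, 0, 0, 0, 0, -288684/125, -767637/125]; [0, 0, 0, 0, 0, 767637/125, -288684/125]] (rows listed top to bottom)

image of 1: 0
image of cos x: (4/5)cos x + (3/5)sin x
image of sin x: -(3/5)cos x + (4/5)sin x
image of cos 2x: (1792/25)cos 2x + (6144/25)sin 2x
image of sin 2x: -(6144/25)cos 2x + (1792/25)sin 2x
image of cos 3x: -(288684/125)cos 3x + (767637/125)sin 3x
image of sin 3x: -(767637/125)cos 3x - (288684/125)sin 3x
each image's coordinates form column j of the matrix


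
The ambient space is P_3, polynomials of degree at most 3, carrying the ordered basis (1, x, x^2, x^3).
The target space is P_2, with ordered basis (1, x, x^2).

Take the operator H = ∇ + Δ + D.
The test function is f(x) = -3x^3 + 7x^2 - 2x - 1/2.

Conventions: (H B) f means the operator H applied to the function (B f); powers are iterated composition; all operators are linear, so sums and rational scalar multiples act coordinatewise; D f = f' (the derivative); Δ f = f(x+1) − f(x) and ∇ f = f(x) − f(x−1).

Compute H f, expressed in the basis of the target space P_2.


g(x) = -27x^2 + 42x - 12

∇ f = -9x^2 + 23x - 12
Δ f = -9x^2 + 5x + 2
D f = -9x^2 + 14x - 2
(∇ + Δ + D) f = -27x^2 + 42x - 12


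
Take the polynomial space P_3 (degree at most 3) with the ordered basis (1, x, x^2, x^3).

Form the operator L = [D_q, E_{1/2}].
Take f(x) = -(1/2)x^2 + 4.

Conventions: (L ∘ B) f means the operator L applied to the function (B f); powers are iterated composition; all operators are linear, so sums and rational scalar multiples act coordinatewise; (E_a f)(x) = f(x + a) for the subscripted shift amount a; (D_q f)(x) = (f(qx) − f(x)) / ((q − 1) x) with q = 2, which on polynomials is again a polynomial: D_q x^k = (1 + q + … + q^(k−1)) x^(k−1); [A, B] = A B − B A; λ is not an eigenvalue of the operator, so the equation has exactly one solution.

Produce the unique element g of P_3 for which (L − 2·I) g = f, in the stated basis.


write g with unknown coordinates in the stated basis and equate coefficients in (L − 2·I) g = f
solving from the highest basis element down gives g = (1/4)x^2 - 33/16
check: L g = -1/8
so L g − 2·g = -(1/2)x^2 + 4 = f ✓

the image equals g(x) = (1/4)x^2 - 33/16


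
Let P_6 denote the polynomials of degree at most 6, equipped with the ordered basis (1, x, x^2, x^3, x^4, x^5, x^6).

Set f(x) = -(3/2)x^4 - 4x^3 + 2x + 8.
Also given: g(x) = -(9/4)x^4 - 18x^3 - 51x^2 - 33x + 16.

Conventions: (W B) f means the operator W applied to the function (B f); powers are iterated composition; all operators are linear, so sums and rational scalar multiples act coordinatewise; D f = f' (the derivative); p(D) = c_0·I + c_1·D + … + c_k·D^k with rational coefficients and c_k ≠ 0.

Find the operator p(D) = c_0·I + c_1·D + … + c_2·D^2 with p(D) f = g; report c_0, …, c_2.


D^0 f = -(3/2)x^4 - 4x^3 + 2x + 8
D^1 f = -6x^3 - 12x^2 + 2
D^2 f = -18x^2 - 24x
matching coefficients of g against c_0 f + c_1 Df + … from the top degree down determines the c_i
solution: c_0 = 3/2, c_1 = 2, c_2 = 3/2

c_0 = 3/2, c_1 = 2, c_2 = 3/2


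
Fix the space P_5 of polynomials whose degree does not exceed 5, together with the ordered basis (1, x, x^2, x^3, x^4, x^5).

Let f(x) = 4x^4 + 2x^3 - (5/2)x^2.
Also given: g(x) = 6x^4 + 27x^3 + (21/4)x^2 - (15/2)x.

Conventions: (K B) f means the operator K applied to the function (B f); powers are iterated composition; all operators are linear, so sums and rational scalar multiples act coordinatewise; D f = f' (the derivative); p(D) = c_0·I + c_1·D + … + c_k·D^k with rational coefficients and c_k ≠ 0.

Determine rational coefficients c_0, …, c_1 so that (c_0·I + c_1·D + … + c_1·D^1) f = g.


c_0 = 3/2, c_1 = 3/2

D^0 f = 4x^4 + 2x^3 - (5/2)x^2
D^1 f = 16x^3 + 6x^2 - 5x
matching coefficients of g against c_0 f + c_1 Df + … from the top degree down determines the c_i
solution: c_0 = 3/2, c_1 = 3/2


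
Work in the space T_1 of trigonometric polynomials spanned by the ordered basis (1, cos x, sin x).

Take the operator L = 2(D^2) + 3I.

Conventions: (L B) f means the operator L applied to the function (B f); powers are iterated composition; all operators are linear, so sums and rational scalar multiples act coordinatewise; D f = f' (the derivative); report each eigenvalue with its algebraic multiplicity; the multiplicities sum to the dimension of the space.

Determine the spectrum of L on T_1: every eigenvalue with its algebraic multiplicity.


image of 1: 3
image of cos x: cos x
image of sin x: sin x
the matrix is diagonal; its diagonal is (3, 1, 1)
for a triangular matrix the eigenvalues are the diagonal entries, with algebraic multiplicity their repetition count

λ = 1 (multiplicity 2), λ = 3 (multiplicity 1)


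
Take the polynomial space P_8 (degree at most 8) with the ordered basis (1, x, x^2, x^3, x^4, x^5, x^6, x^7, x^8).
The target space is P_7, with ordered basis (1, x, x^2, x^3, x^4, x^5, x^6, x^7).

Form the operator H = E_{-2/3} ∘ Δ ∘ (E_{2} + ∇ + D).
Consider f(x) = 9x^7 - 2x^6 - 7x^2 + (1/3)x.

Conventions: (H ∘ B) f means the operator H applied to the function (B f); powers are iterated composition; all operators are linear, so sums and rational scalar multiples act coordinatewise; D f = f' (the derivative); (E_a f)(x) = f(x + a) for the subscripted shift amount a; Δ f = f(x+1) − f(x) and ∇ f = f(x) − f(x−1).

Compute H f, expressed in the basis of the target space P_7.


the image equals g(x) = 63x^6 + 1437x^5 + 1450x^4 + (32575/3)x^3 + (77996/9)x^2 + (285463/27)x + 69842/27

E_{2} f = 9x^7 + 124x^6 + 732x^5 + 2400x^4 + 4720x^3 + 5561x^2 + (10861/3)x + 2990/3
∇ f = 63x^6 - 201x^5 + 345x^4 - 355x^3 + 219x^2 - 89x + 55/3
D f = 63x^6 - 12x^5 - 14x + 1/3
(E_{2} + ∇ + D) f = 9x^7 + 250x^6 + 519x^5 + 2745x^4 + 4365x^3 + 5780x^2 + (10552/3)x + 3046/3
Δ (E_{2} + ∇ + D) f = 63x^6 + 1689x^5 + 6660x^4 + 21485x^3 + 38694x^2 + 39793x + 51556/3
E_{-2/3} Δ (E_{2} + ∇ + D) f = 63x^6 + 1437x^5 + 1450x^4 + (32575/3)x^3 + (77996/9)x^2 + (285463/27)x + 69842/27


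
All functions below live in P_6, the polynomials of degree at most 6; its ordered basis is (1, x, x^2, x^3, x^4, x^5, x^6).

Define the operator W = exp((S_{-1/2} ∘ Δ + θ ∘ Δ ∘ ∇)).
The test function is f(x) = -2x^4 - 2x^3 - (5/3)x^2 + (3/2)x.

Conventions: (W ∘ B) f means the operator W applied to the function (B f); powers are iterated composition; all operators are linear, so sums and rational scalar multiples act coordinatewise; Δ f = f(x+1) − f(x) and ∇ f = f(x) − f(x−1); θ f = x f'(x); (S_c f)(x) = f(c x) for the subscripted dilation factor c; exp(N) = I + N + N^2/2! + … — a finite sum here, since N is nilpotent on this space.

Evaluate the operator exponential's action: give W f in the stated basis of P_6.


the result is g(x) = -2x^4 - x^3 - (1291/24)x^2 + (637/24)x - 2111/96

order-1 term: x^3 - (105/2)x^2 - (10/3)x - 25/6
order-2 term: (3/8)x^2 + (57/2)x - 329/12
order-3 term: -(1/8)x + 77/8
order-4 term: -1/32
the series for exp((S_{-1/2} ∘ Δ + θ ∘ Δ ∘ ∇)) f terminates at order 4
exp((S_{-1/2} ∘ Δ + θ ∘ Δ ∘ ∇)) f = -2x^4 - x^3 - (1291/24)x^2 + (637/24)x - 2111/96


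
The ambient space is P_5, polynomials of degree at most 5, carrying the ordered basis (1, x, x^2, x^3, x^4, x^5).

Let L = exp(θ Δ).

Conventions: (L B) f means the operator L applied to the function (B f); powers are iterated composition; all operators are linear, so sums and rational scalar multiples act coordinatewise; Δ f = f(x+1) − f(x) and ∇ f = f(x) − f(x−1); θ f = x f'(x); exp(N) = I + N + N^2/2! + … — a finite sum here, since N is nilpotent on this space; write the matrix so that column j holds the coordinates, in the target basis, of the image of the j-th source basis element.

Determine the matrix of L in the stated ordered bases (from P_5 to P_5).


image of 1: 1
image of x: x
image of x^2: x^2 + 2x
image of x^3: x^3 + 6x^2 + 9x
image of x^4: x^4 + 12x^3 + 48x^2 + 58x
image of x^5: x^5 + 20x^4 + 150x^3 + 470x^2 + 490x
each image's coordinates form column j of the matrix

the matrix is [[1, 0, 0, 0, 0, 0]; [0, 1, 2, 9, 58, 490]; [0, 0, 1, 6, 48, 470]; [0, 0, 0, 1, 12, 150]; [0, 0, 0, 0, 1, 20]; [0, 0, 0, 0, 0, 1]] (rows listed top to bottom)
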